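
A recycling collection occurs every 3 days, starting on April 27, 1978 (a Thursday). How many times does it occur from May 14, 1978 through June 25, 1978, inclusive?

Occurrences land 3·i days after April 27, 1978 for i = 0, 1, 2, …
May 14, 1978 is 17 days after the start; 17 ÷ 3 = 5 remainder 2; since the remainder is 2, round up to i = 6. First occurrence in the window: #7 on May 15, 1978 (6×3 = 18 days in).
June 25, 1978 is 59 days after the start; 59 ÷ 3 = 19 remainder 2. Last occurrence in the window: #20 on June 23, 1978.
Occurrences #7 through #20: 14 in total.

14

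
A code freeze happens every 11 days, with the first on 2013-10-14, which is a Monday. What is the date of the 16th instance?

The 16th occurrence is 15 intervals after the first: 15 × 11 = 165 days after 2013-10-14.
October has 31 days — 17 days to the end of October leaves 148.
November has 30 days (118 left).
December has 31 days (87 left).
January has 31 days (56 left).
February has 28 days (28 left).
28 days into March → 2014-03-28.

2014-03-28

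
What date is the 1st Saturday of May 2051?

The first Saturday of May 2051 is May 6.

2051-05-06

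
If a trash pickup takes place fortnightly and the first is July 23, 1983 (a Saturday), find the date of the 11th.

The 11th occurrence is 10 intervals after the first: 10 × 14 = 140 days after July 23, 1983.
July has 31 days — 8 days to the end of July leaves 132.
August has 31 days (101 left).
September has 30 days (71 left).
October has 31 days (40 left).
November has 30 days (10 left).
10 days into December → December 10, 1983.

December 10, 1983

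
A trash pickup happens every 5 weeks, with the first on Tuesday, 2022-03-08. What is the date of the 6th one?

The 6th occurrence is 5 intervals after the first: 5 × 35 = 175 days after 2022-03-08.
March has 31 days — 23 days to the end of March leaves 152.
April has 30 days (122 left).
May has 31 days (91 left).
June has 30 days (61 left).
July has 31 days (30 left).
30 days into August → 2022-08-30.

2022-08-30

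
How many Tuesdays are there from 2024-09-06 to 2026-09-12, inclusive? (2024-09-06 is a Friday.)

105

2024-09-06 is a Friday; the first Tuesday on or after it is 2024-09-10 (4 days later).
From 2024-09-10 to 2026-09-12: 112 + 365 + 255 = 732 days (rest of 2024, 2025, to 2026-09-12 in 2026).
732 ÷ 7 = 104 full weeks with remainder 4, so 104 more Tuesdays after the first → 105.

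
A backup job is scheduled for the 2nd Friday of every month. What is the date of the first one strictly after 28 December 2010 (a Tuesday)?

December 2010 starts on a Wednesday; its first Friday is the 3rd, so the 2nd Friday is the 10th — 10 December 2010.
That is not after 28 December 2010, so look at January 2011.
January 2011 starts on a Saturday; its first Friday is the 7th, so the 2nd Friday is the 14th — 14 January 2011.

14 January 2011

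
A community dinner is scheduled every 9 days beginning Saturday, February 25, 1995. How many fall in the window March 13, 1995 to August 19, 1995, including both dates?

18

Occurrences land 9·i days after February 25, 1995 for i = 0, 1, 2, …
March 13, 1995 is 16 days after the start; 16 ÷ 9 = 1 remainder 7; since the remainder is 7, round up to i = 2. First occurrence in the window: #3 on March 15, 1995 (2×9 = 18 days in).
August 19, 1995 is 175 days after the start; 175 ÷ 9 = 19 remainder 4. Last occurrence in the window: #20 on August 15, 1995.
Occurrences #3 through #20: 18 in total.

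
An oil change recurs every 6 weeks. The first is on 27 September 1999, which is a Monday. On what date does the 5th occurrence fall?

The 5th occurrence is 4 intervals after the first: 4 × 42 = 168 days after 27 September 1999.
September has 30 days — 3 days to the end of September leaves 165.
October has 31 days (134 left).
November has 30 days (104 left).
December has 31 days (73 left).
January has 31 days (42 left).
February has 29 days (13 left).
13 days into March → 13 March 2000.

13 March 2000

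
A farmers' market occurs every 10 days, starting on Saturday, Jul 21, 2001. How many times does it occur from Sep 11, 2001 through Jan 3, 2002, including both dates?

Occurrences land 10·i days after Jul 21, 2001 for i = 0, 1, 2, …
Sep 11, 2001 is 52 days after the start; 52 ÷ 10 = 5 remainder 2; since the remainder is 2, round up to i = 6. First occurrence in the window: #7 on Sep 19, 2001 (6×10 = 60 days in).
Jan 3, 2002 is 166 days after the start; 166 ÷ 10 = 16 remainder 6. Last occurrence in the window: #17 on Dec 28, 2001.
Occurrences #7 through #17: 11 in total.

11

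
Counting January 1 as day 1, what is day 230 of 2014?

January has 31 days (230 − 31 = 199 remain).
February has 28 days (199 − 28 = 171 remain).
March has 31 days (171 − 31 = 140 remain).
April has 30 days (140 − 30 = 110 remain).
May has 31 days (110 − 31 = 79 remain).
June has 30 days (79 − 30 = 49 remain).
July has 31 days (49 − 31 = 18 remain).
18 into August → August 18.

2014-08-18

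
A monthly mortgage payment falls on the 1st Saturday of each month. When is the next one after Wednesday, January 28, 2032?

January 2032 starts on a Thursday, so its 1st Saturday is January 3, 2032 (2 days in).
That is not after January 28, 2032, so look at February 2032.
February 2032 starts on a Sunday, so its 1st Saturday is February 7, 2032 (6 days in).

February 7, 2032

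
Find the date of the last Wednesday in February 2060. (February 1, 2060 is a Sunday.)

February 25, 2060

February 2060 begins on a Sunday, so the first Wednesday is February 4 (3 days later).
February 2060 has 29 days. Adding weeks: 4, 11, 18, 25 — the last one ≤ 29 is the 25th.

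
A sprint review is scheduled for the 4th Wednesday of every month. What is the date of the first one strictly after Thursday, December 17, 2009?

December 23, 2009

December 2009 starts on a Tuesday; its first Wednesday is the 2nd, so the 4th Wednesday is the 23rd — December 23, 2009.
December 23, 2009 is after December 17, 2009, so that is the next one.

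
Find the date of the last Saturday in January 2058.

January 2058 begins on a Tuesday, so the first Saturday is January 5 (4 days later).
January 2058 has 31 days. Adding weeks: 5, 12, 19, 26 — the last one ≤ 31 is the 26th.

January 26, 2058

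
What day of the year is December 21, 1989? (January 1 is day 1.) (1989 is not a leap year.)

Days in months before December: 31 + 28 + 31 + 30 + 31 + 30 + 31 + 31 + 30 + 31 + 30 = 334.
Plus 21 days into December → day 355.

355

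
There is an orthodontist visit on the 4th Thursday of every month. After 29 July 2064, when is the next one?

July 2064 starts on a Tuesday; its first Thursday is the 3rd, so the 4th Thursday is the 24th — 24 July 2064.
That is not after 29 July 2064, so look at August 2064.
August 2064 starts on a Friday; its first Thursday is the 7th, so the 4th Thursday is the 28th — 28 August 2064.

28 August 2064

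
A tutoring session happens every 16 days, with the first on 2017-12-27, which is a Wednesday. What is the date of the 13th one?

The 13th occurrence is 12 intervals after the first: 12 × 16 = 192 days after 2017-12-27.
December has 31 days — 4 days to the end of December leaves 188.
January has 31 days (157 left).
February has 28 days (129 left).
March has 31 days (98 left).
April has 30 days (68 left).
May has 31 days (37 left).
June has 30 days (7 left).
7 days into July → 2018-07-07.

2018-07-07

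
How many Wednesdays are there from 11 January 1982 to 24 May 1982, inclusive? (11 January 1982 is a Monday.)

11 January 1982 is a Monday; the first Wednesday on or after it is 13 January 1982 (2 days later).
From 13 January 1982 to 24 May 1982: 18 + 28 + 31 + 30 + 24 = 131 days (rest of January, February, March, April, May).
131 ÷ 7 = 18 full weeks with remainder 5, so 18 more Wednesdays after the first → 19.

19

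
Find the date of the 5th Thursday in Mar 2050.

The first Thursday of Mar 2050 is Mar 3.
The 5th Thursday is 4 weeks later: 3 + 28 = 31.

Mar 31, 2050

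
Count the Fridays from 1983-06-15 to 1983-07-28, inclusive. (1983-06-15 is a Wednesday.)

6

1983-06-15 is a Wednesday; the first Friday on or after it is 1983-06-17 (2 days later).
From 1983-06-17 to 1983-07-28: 13 + 28 = 41 days (rest of June, July).
41 ÷ 7 = 5 full weeks with remainder 6, so 5 more Fridays after the first → 6.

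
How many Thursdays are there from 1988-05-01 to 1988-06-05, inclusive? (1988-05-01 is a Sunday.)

5

1988-05-01 is a Sunday; the first Thursday on or after it is 1988-05-05 (4 days later).
From 1988-05-05 to 1988-06-05: 26 + 5 = 31 days (rest of May, June).
31 ÷ 7 = 4 full weeks with remainder 3, so 4 more Thursdays after the first → 5.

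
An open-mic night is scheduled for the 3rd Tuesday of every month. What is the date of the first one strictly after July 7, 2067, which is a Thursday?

July 2067 starts on a Friday; its first Tuesday is the 5th, so the 3rd Tuesday is the 19th — July 19, 2067.
July 19, 2067 is after July 7, 2067, so that is the next one.

July 19, 2067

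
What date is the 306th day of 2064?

Jan has 31 days (306 − 31 = 275 remain).
Feb has 29 days (275 − 29 = 246 remain).
Mar has 31 days (246 − 31 = 215 remain).
Apr has 30 days (215 − 30 = 185 remain).
May has 31 days (185 − 31 = 154 remain).
Jun has 30 days (154 − 30 = 124 remain).
Jul has 31 days (124 − 31 = 93 remain).
Aug has 31 days (93 − 31 = 62 remain).
Sep has 30 days (62 − 30 = 32 remain).
Oct has 31 days (32 − 31 = 1 remain).
1 into Nov → Nov 1.

Nov 1, 2064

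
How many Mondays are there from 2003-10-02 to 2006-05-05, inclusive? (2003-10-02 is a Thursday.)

135

2003-10-02 is a Thursday; the first Monday on or after it is 2003-10-06 (4 days later).
From 2003-10-06 to 2006-05-05: 86 + 366 + 365 + 125 = 942 days (rest of 2003, 2004, 2005, to 2006-05-05 in 2006).
942 ÷ 7 = 134 full weeks with remainder 4, so 134 more Mondays after the first → 135.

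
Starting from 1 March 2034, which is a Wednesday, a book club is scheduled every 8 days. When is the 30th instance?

19 October 2034

The 30th occurrence is 29 intervals after the first: 29 × 8 = 232 days after 1 March 2034.
March has 31 days — 30 days to the end of March leaves 202.
April has 30 days (172 left).
May has 31 days (141 left).
June has 30 days (111 left).
July has 31 days (80 left).
August has 31 days (49 left).
September has 30 days (19 left).
19 days into October → 19 October 2034.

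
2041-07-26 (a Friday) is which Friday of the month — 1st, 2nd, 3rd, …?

4th

Day 26 falls in week ⌈26/7⌉ of the month.
Days 1–7 hold the 1st Friday, 8–14 the 2nd, 15–21 the 3rd, 22–28 the 4th, 29–31 the 5th.
26 is in the range for the 4th.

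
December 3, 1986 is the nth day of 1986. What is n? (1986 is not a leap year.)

337

Days in months before December: 31 + 28 + 31 + 30 + 31 + 30 + 31 + 31 + 30 + 31 + 30 = 334.
Plus 3 days into December → day 337.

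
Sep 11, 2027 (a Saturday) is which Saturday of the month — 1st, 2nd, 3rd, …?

2nd

Day 11 falls in week ⌈11/7⌉ of the month.
Days 1–7 hold the 1st Saturday, 8–14 the 2nd, 15–21 the 3rd, 22–28 the 4th, 29–31 the 5th.
11 is in the range for the 2nd.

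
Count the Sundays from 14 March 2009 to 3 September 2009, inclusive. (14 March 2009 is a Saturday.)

14 March 2009 is a Saturday; the first Sunday on or after it is 15 March 2009 (1 day later).
From 15 March 2009 to 3 September 2009: 16 + 30 + 31 + 30 + 31 + 31 + 3 = 172 days (rest of March, April, May, June, July, August, September).
172 ÷ 7 = 24 full weeks with remainder 4, so 24 more Sundays after the first → 25.

25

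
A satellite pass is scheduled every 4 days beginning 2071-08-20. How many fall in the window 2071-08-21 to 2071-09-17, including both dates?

Occurrences land 4·i days after 2071-08-20 for i = 0, 1, 2, …
2071-08-21 is 1 day after the start; 1 ÷ 4 = 0 remainder 1; since the remainder is 1, round up to i = 1. First occurrence in the window: #2 on 2071-08-24 (1×4 = 4 days in).
2071-09-17 is 28 days after the start; 28 ÷ 4 = 7 remainder 0. Last occurrence in the window: #8 on 2071-09-17.
Occurrences #2 through #8: 7 in total.

7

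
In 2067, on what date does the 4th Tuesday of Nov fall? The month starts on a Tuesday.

Nov 2067 begins on a Tuesday, so the first Tuesday is Nov 1.
The 4th Tuesday is 3 weeks later: 1 + 21 = 22.

Nov 22, 2067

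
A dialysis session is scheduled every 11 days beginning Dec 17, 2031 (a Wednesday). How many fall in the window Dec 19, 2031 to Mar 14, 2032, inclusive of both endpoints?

Occurrences land 11·i days after Dec 17, 2031 for i = 0, 1, 2, …
Dec 19, 2031 is 2 days after the start; 2 ÷ 11 = 0 remainder 2; since the remainder is 2, round up to i = 1. First occurrence in the window: #2 on Dec 28, 2031 (1×11 = 11 days in).
Mar 14, 2032 is 88 days after the start; 88 ÷ 11 = 8 remainder 0. Last occurrence in the window: #9 on Mar 14, 2032.
Occurrences #2 through #9: 8 in total.

8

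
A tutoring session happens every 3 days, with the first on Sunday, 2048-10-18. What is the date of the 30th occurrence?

2049-01-13

The 30th occurrence is 29 intervals after the first: 29 × 3 = 87 days after 2048-10-18.
October has 31 days — 13 days to the end of October leaves 74.
November has 30 days (44 left).
December has 31 days (13 left).
13 days into January → 2049-01-13.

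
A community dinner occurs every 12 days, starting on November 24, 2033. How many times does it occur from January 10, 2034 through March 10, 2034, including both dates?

5

Occurrences land 12·i days after November 24, 2033 for i = 0, 1, 2, …
January 10, 2034 is 47 days after the start; 47 ÷ 12 = 3 remainder 11; since the remainder is 11, round up to i = 4. First occurrence in the window: #5 on January 11, 2034 (4×12 = 48 days in).
March 10, 2034 is 106 days after the start; 106 ÷ 12 = 8 remainder 10. Last occurrence in the window: #9 on February 28, 2034.
Occurrences #5 through #9: 5 in total.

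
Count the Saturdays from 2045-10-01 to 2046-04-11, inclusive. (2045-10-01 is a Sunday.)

2045-10-01 is a Sunday; the first Saturday on or after it is 2045-10-07 (6 days later).
From 2045-10-07 to 2046-04-11: 24 + 30 + 31 + 31 + 28 + 31 + 11 = 186 days (rest of October, November, December, January, February, March, April).
186 ÷ 7 = 26 full weeks with remainder 4, so 26 more Saturdays after the first → 27.

27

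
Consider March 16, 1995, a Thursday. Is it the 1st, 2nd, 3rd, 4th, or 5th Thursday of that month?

Day 16 falls in week ⌈16/7⌉ of the month.
Days 1–7 hold the 1st Thursday, 8–14 the 2nd, 15–21 the 3rd, 22–28 the 4th, 29–31 the 5th.
16 is in the range for the 3rd.

3rd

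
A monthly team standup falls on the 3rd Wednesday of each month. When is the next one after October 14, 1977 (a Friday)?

October 1977 starts on a Saturday; its first Wednesday is the 5th, so the 3rd Wednesday is the 19th — October 19, 1977.
October 19, 1977 is after October 14, 1977, so that is the next one.

October 19, 1977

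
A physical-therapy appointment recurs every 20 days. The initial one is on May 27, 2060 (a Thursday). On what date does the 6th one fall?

September 4, 2060

The 6th occurrence is 5 intervals after the first: 5 × 20 = 100 days after May 27, 2060.
May has 31 days — 4 days to the end of May leaves 96.
June has 30 days (66 left).
July has 31 days (35 left).
August has 31 days (4 left).
4 days into September → September 4, 2060.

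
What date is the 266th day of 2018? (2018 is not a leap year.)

January has 31 days (266 − 31 = 235 remain).
February has 28 days (235 − 28 = 207 remain).
March has 31 days (207 − 31 = 176 remain).
April has 30 days (176 − 30 = 146 remain).
May has 31 days (146 − 31 = 115 remain).
June has 30 days (115 − 30 = 85 remain).
July has 31 days (85 − 31 = 54 remain).
August has 31 days (54 − 31 = 23 remain).
23 into September → September 23.

2018-09-23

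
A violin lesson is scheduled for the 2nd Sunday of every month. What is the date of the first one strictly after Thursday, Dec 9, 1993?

Dec 12, 1993

Dec 1993 starts on a Wednesday; its first Sunday is the 5th, so the 2nd Sunday is the 12th — Dec 12, 1993.
Dec 12, 1993 is after Dec 9, 1993, so that is the next one.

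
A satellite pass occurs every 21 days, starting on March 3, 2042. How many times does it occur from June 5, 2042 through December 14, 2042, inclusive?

9

Occurrences land 21·i days after March 3, 2042 for i = 0, 1, 2, …
June 5, 2042 is 94 days after the start; 94 ÷ 21 = 4 remainder 10; since the remainder is 10, round up to i = 5. First occurrence in the window: #6 on June 16, 2042 (5×21 = 105 days in).
December 14, 2042 is 286 days after the start; 286 ÷ 21 = 13 remainder 13. Last occurrence in the window: #14 on December 1, 2042.
Occurrences #6 through #14: 9 in total.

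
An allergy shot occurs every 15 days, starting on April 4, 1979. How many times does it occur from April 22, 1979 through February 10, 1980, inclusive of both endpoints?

Occurrences land 15·i days after April 4, 1979 for i = 0, 1, 2, …
April 22, 1979 is 18 days after the start; 18 ÷ 15 = 1 remainder 3; since the remainder is 3, round up to i = 2. First occurrence in the window: #3 on May 4, 1979 (2×15 = 30 days in).
February 10, 1980 is 312 days after the start; 312 ÷ 15 = 20 remainder 12. Last occurrence in the window: #21 on January 29, 1980.
Occurrences #3 through #21: 19 in total.

19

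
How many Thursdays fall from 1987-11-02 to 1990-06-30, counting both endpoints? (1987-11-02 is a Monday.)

139

1987-11-02 is a Monday; the first Thursday on or after it is 1987-11-05 (3 days later).
From 1987-11-05 to 1990-06-30: 56 + 366 + 365 + 181 = 968 days (rest of 1987, 1988, 1989, to 1990-06-30 in 1990).
968 ÷ 7 = 138 full weeks with remainder 2, so 138 more Thursdays after the first → 139.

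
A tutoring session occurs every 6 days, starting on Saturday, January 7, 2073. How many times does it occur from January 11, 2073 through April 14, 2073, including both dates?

Occurrences land 6·i days after January 7, 2073 for i = 0, 1, 2, …
January 11, 2073 is 4 days after the start; 4 ÷ 6 = 0 remainder 4; since the remainder is 4, round up to i = 1. First occurrence in the window: #2 on January 13, 2073 (1×6 = 6 days in).
April 14, 2073 is 97 days after the start; 97 ÷ 6 = 16 remainder 1. Last occurrence in the window: #17 on April 13, 2073.
Occurrences #2 through #17: 16 in total.

16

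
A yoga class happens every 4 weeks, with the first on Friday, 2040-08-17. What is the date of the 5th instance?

2040-12-07

The 5th occurrence is 4 intervals after the first: 4 × 28 = 112 days after 2040-08-17.
August has 31 days — 14 days to the end of August leaves 98.
September has 30 days (68 left).
October has 31 days (37 left).
November has 30 days (7 left).
7 days into December → 2040-12-07.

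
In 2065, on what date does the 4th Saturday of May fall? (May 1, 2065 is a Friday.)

May 2065 begins on a Friday, so the first Saturday is May 2 (1 day later).
The 4th Saturday is 3 weeks later: 2 + 21 = 23.

2065-05-23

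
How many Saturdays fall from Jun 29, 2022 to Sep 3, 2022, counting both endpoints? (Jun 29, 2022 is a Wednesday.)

Jun 29, 2022 is a Wednesday; the first Saturday on or after it is Jul 2, 2022 (3 days later).
From Jul 2, 2022 to Sep 3, 2022: 29 + 31 + 3 = 63 days (rest of Jul, Aug, Sep).
63 ÷ 7 = 9 full weeks with remainder 0, so 9 more Saturdays after the first → 10.

10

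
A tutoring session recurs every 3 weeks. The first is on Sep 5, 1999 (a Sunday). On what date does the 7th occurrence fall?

The 7th occurrence is 6 intervals after the first: 6 × 21 = 126 days after Sep 5, 1999.
Sep has 30 days — 25 days to the end of Sep leaves 101.
Oct has 31 days (70 left).
Nov has 30 days (40 left).
Dec has 31 days (9 left).
9 days into Jan → Jan 9, 2000.

Jan 9, 2000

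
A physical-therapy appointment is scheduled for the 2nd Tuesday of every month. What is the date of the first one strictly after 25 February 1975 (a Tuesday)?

11 March 1975

February 1975 starts on a Saturday; its first Tuesday is the 4th, so the 2nd Tuesday is the 11th — 11 February 1975.
That is not after 25 February 1975, so look at March 1975.
March 1975 starts on a Saturday; its first Tuesday is the 4th, so the 2nd Tuesday is the 11th — 11 March 1975.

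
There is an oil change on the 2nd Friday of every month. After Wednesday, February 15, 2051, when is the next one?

February 2051 starts on a Wednesday; its first Friday is the 3rd, so the 2nd Friday is the 10th — February 10, 2051.
That is not after February 15, 2051, so look at March 2051.
March 2051 starts on a Wednesday; its first Friday is the 3rd, so the 2nd Friday is the 10th — March 10, 2051.

March 10, 2051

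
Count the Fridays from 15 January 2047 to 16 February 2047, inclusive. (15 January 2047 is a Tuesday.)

5

15 January 2047 is a Tuesday; the first Friday on or after it is 18 January 2047 (3 days later).
From 18 January 2047 to 16 February 2047: 13 + 16 = 29 days (rest of January, February).
29 ÷ 7 = 4 full weeks with remainder 1, so 4 more Fridays after the first → 5.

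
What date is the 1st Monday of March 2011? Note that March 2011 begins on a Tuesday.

March 2011 begins on a Tuesday, so the first Monday is March 7 (6 days later).

7 March 2011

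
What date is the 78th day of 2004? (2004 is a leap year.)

January has 31 days (78 − 31 = 47 remain).
February has 29 days (47 − 29 = 18 remain).
18 into March → March 18.

2004-03-18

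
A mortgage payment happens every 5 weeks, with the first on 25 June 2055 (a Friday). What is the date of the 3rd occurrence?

3 September 2055

The 3rd occurrence is 2 intervals after the first: 2 × 35 = 70 days after 25 June 2055.
June has 30 days — 5 days to the end of June leaves 65.
July has 31 days (34 left).
August has 31 days (3 left).
3 days into September → 3 September 2055.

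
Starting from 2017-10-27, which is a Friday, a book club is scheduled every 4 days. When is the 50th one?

2018-05-11

The 50th occurrence is 49 intervals after the first: 49 × 4 = 196 days after 2017-10-27.
October has 31 days — 4 days to the end of October leaves 192.
November has 30 days (162 left).
December has 31 days (131 left).
January has 31 days (100 left).
February has 28 days (72 left).
March has 31 days (41 left).
April has 30 days (11 left).
11 days into May → 2018-05-11.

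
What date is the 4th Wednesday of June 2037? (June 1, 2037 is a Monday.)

24 June 2037

June 2037 begins on a Monday, so the first Wednesday is June 3 (2 days later).
The 4th Wednesday is 3 weeks later: 3 + 21 = 24.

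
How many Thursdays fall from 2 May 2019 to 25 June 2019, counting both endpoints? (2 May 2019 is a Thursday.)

2 May 2019 is a Thursday; the first Thursday on or after it is 2 May 2019.
From 2 May 2019 to 25 June 2019: 29 + 25 = 54 days (rest of May, June).
54 ÷ 7 = 7 full weeks with remainder 5, so 7 more Thursdays after the first → 8.

8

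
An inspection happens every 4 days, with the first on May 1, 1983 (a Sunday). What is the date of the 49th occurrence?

Nov 9, 1983

The 49th occurrence is 48 intervals after the first: 48 × 4 = 192 days after May 1, 1983.
May has 31 days — 30 days to the end of May leaves 162.
Jun has 30 days (132 left).
Jul has 31 days (101 left).
Aug has 31 days (70 left).
Sep has 30 days (40 left).
Oct has 31 days (9 left).
9 days into Nov → Nov 9, 1983.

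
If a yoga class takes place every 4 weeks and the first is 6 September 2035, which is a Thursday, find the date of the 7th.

21 February 2036

The 7th occurrence is 6 intervals after the first: 6 × 28 = 168 days after 6 September 2035.
September has 30 days — 24 days to the end of September leaves 144.
October has 31 days (113 left).
November has 30 days (83 left).
December has 31 days (52 left).
January has 31 days (21 left).
21 days into February → 21 February 2036.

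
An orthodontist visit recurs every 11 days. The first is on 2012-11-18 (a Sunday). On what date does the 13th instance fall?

The 13th occurrence is 12 intervals after the first: 12 × 11 = 132 days after 2012-11-18.
November has 30 days — 12 days to the end of November leaves 120.
December has 31 days (89 left).
January has 31 days (58 left).
February has 28 days (30 left).
30 days into March → 2013-03-30.

2013-03-30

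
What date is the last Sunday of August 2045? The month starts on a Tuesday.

August 2045 begins on a Tuesday, so the first Sunday is August 6 (5 days later).
August 2045 has 31 days. Adding weeks: 6, 13, 20, 27 — the last one ≤ 31 is the 27th.

August 27, 2045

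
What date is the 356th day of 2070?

2070-12-22

January has 31 days (356 − 31 = 325 remain).
February has 28 days (325 − 28 = 297 remain).
March has 31 days (297 − 31 = 266 remain).
April has 30 days (266 − 30 = 236 remain).
May has 31 days (236 − 31 = 205 remain).
June has 30 days (205 − 30 = 175 remain).
July has 31 days (175 − 31 = 144 remain).
August has 31 days (144 − 31 = 113 remain).
September has 30 days (113 − 30 = 83 remain).
October has 31 days (83 − 31 = 52 remain).
November has 30 days (52 − 30 = 22 remain).
22 into December → December 22.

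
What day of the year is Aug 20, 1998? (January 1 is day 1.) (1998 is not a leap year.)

232

Days in months before Aug: 31 + 28 + 31 + 30 + 31 + 30 + 31 = 212.
Plus 20 days into Aug → day 232.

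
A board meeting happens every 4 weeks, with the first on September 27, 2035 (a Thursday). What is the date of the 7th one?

March 13, 2036

The 7th occurrence is 6 intervals after the first: 6 × 28 = 168 days after September 27, 2035.
September has 30 days — 3 days to the end of September leaves 165.
October has 31 days (134 left).
November has 30 days (104 left).
December has 31 days (73 left).
January has 31 days (42 left).
February has 29 days (13 left).
13 days into March → March 13, 2036.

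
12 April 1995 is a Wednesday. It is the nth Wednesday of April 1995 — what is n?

2nd

Day 12 falls in week ⌈12/7⌉ of the month.
Days 1–7 hold the 1st Wednesday, 8–14 the 2nd, 15–21 the 3rd, 22–28 the 4th, 29–31 the 5th.
12 is in the range for the 2nd.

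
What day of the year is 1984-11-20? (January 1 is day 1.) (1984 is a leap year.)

Days in months before November: 31 + 29 + 31 + 30 + 31 + 30 + 31 + 31 + 30 + 31 = 305.
Plus 20 days into November → day 325.

325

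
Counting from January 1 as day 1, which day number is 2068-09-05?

Days in months before September: 31 + 29 + 31 + 30 + 31 + 30 + 31 + 31 = 244.
Plus 5 days into September → day 249.

249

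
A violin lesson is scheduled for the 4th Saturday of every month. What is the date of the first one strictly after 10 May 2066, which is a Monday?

May 2066 starts on a Saturday; its first Saturday is the 1st, so the 4th Saturday is the 22nd — 22 May 2066.
22 May 2066 is after 10 May 2066, so that is the next one.

22 May 2066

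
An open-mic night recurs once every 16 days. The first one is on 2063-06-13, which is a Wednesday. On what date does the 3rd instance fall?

The 3rd occurrence is 2 intervals after the first: 2 × 16 = 32 days after 2063-06-13.
June has 30 days — 17 days to the end of June leaves 15.
15 days into July → 2063-07-15.

2063-07-15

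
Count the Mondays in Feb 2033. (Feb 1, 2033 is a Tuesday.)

Feb 1, 2033 is a Tuesday; the first Monday on or after it is Feb 7, 2033 (6 days later).
From Feb 7, 2033 to Feb 28, 2033 is 28 − 7 = 21 days.
21 ÷ 7 = 3 full weeks with remainder 0, so 3 more Mondays after the first → 4.

4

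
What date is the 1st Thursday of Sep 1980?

The first Thursday of Sep 1980 is Sep 4.

Sep 4, 1980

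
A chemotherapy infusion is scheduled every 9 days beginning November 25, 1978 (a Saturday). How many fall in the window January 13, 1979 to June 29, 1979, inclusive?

19

Occurrences land 9·i days after November 25, 1978 for i = 0, 1, 2, …
January 13, 1979 is 49 days after the start; 49 ÷ 9 = 5 remainder 4; since the remainder is 4, round up to i = 6. First occurrence in the window: #7 on January 18, 1979 (6×9 = 54 days in).
June 29, 1979 is 216 days after the start; 216 ÷ 9 = 24 remainder 0. Last occurrence in the window: #25 on June 29, 1979.
Occurrences #7 through #25: 19 in total.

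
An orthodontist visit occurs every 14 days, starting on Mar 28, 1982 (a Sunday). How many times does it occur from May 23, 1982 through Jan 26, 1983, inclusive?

18

Occurrences land 14·i days after Mar 28, 1982 for i = 0, 1, 2, …
May 23, 1982 is 56 days after the start; 56 ÷ 14 = 4 remainder 0. First occurrence in the window: #5 on May 23, 1982 (4×14 = 56 days in).
Jan 26, 1983 is 304 days after the start; 304 ÷ 14 = 21 remainder 10. Last occurrence in the window: #22 on Jan 16, 1983.
Occurrences #5 through #22: 18 in total.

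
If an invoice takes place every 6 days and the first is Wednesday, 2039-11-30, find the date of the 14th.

The 14th occurrence is 13 intervals after the first: 13 × 6 = 78 days after 2039-11-30.
November has 30 days — 0 days to the end of November leaves 78.
December has 31 days (47 left).
January has 31 days (16 left).
16 days into February → 2040-02-16.

2040-02-16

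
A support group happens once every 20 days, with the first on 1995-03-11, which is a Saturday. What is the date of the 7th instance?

The 7th occurrence is 6 intervals after the first: 6 × 20 = 120 days after 1995-03-11.
March has 31 days — 20 days to the end of March leaves 100.
April has 30 days (70 left).
May has 31 days (39 left).
June has 30 days (9 left).
9 days into July → 1995-07-09.

1995-07-09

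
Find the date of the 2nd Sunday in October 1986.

October 1986 begins on a Wednesday, so the first Sunday is October 5 (4 days later).
The 2nd Sunday is 1 weeks later: 5 + 7 = 12.

12 October 1986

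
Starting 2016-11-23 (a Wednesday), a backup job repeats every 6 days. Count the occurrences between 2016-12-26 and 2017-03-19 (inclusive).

14

Occurrences land 6·i days after 2016-11-23 for i = 0, 1, 2, …
2016-12-26 is 33 days after the start; 33 ÷ 6 = 5 remainder 3; since the remainder is 3, round up to i = 6. First occurrence in the window: #7 on 2016-12-29 (6×6 = 36 days in).
2017-03-19 is 116 days after the start; 116 ÷ 6 = 19 remainder 2. Last occurrence in the window: #20 on 2017-03-17.
Occurrences #7 through #20: 14 in total.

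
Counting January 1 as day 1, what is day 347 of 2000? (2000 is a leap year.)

Jan has 31 days (347 − 31 = 316 remain).
Feb has 29 days (316 − 29 = 287 remain).
Mar has 31 days (287 − 31 = 256 remain).
Apr has 30 days (256 − 30 = 226 remain).
May has 31 days (226 − 31 = 195 remain).
Jun has 30 days (195 − 30 = 165 remain).
Jul has 31 days (165 − 31 = 134 remain).
Aug has 31 days (134 − 31 = 103 remain).
Sep has 30 days (103 − 30 = 73 remain).
Oct has 31 days (73 − 31 = 42 remain).
Nov has 30 days (42 − 30 = 12 remain).
12 into Dec → Dec 12.

Dec 12, 2000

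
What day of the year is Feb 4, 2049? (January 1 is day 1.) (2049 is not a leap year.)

35

Days in months before Feb: 31 = 31.
Plus 4 days into Feb → day 35.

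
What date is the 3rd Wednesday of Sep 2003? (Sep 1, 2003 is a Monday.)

Sep 2003 begins on a Monday, so the first Wednesday is Sep 3 (2 days later).
The 3rd Wednesday is 2 weeks later: 3 + 14 = 17.

Sep 17, 2003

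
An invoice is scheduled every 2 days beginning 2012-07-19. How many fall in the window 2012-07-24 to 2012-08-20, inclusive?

14

Occurrences land 2·i days after 2012-07-19 for i = 0, 1, 2, …
2012-07-24 is 5 days after the start; 5 ÷ 2 = 2 remainder 1; since the remainder is 1, round up to i = 3. First occurrence in the window: #4 on 2012-07-25 (3×2 = 6 days in).
2012-08-20 is 32 days after the start; 32 ÷ 2 = 16 remainder 0. Last occurrence in the window: #17 on 2012-08-20.
Occurrences #4 through #17: 14 in total.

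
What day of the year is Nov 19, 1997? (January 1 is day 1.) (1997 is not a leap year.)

323

Days in months before Nov: 31 + 28 + 31 + 30 + 31 + 30 + 31 + 31 + 30 + 31 = 304.
Plus 19 days into Nov → day 323.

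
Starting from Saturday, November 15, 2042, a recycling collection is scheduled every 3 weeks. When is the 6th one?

February 28, 2043

The 6th occurrence is 5 intervals after the first: 5 × 21 = 105 days after November 15, 2042.
November has 30 days — 15 days to the end of November leaves 90.
December has 31 days (59 left).
January has 31 days (28 left).
28 days into February → February 28, 2043.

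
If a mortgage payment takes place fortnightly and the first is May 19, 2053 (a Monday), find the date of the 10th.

Sep 22, 2053

The 10th occurrence is 9 intervals after the first: 9 × 14 = 126 days after May 19, 2053.
May has 31 days — 12 days to the end of May leaves 114.
Jun has 30 days (84 left).
Jul has 31 days (53 left).
Aug has 31 days (22 left).
22 days into Sep → Sep 22, 2053.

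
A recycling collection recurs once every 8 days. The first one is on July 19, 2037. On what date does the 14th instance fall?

October 31, 2037

The 14th occurrence is 13 intervals after the first: 13 × 8 = 104 days after July 19, 2037.
July has 31 days — 12 days to the end of July leaves 92.
August has 31 days (61 left).
September has 30 days (31 left).
31 days into October → October 31, 2037.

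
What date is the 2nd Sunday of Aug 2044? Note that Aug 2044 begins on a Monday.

Aug 2044 begins on a Monday, so the first Sunday is Aug 7 (6 days later).
The 2nd Sunday is 1 weeks later: 7 + 7 = 14.

Aug 14, 2044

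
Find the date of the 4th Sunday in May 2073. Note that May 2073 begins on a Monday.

2073-05-28

May 2073 begins on a Monday, so the first Sunday is May 7 (6 days later).
The 4th Sunday is 3 weeks later: 7 + 21 = 28.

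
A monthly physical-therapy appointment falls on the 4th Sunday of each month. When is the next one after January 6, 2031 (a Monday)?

January 26, 2031

January 2031 starts on a Wednesday; its first Sunday is the 5th, so the 4th Sunday is the 26th — January 26, 2031.
January 26, 2031 is after January 6, 2031, so that is the next one.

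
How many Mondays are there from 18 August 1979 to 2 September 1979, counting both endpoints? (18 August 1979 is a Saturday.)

2

18 August 1979 is a Saturday; the first Monday on or after it is 20 August 1979 (2 days later).
From 20 August 1979 to 2 September 1979: 11 + 2 = 13 days (rest of August, September).
13 ÷ 7 = 1 full weeks with remainder 6, so 1 more Mondays after the first → 2.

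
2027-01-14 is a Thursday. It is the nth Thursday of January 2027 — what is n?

2nd

Day 14 falls in week ⌈14/7⌉ of the month.
Days 1–7 hold the 1st Thursday, 8–14 the 2nd, 15–21 the 3rd, 22–28 the 4th, 29–31 the 5th.
14 is in the range for the 2nd.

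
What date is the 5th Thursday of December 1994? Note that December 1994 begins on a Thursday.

December 29, 1994

December 1994 begins on a Thursday, so the first Thursday is December 1.
The 5th Thursday is 4 weeks later: 1 + 28 = 29.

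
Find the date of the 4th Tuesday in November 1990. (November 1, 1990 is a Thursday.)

November 1990 begins on a Thursday, so the first Tuesday is November 6 (5 days later).
The 4th Tuesday is 3 weeks later: 6 + 21 = 27.

1990-11-27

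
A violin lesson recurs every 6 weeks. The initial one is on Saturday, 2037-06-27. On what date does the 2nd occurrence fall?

The 2nd occurrence is 1 interval after the first: 1 × 42 = 42 days after 2037-06-27.
June has 30 days — 3 days to the end of June leaves 39.
July has 31 days (8 left).
8 days into August → 2037-08-08.

2037-08-08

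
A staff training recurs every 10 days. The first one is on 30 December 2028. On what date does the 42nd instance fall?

13 February 2030

The 42nd occurrence is 41 intervals after the first: 41 × 10 = 410 days after 30 December 2028.
December has 31 days — 1 day to the end of December leaves 409.
2029 has 365 days (44 left).
January has 31 days (13 left).
13 days into February → 13 February 2030.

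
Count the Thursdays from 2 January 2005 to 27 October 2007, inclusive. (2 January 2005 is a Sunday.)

2 January 2005 is a Sunday; the first Thursday on or after it is 6 January 2005 (4 days later).
From 6 January 2005 to 27 October 2007: 359 + 365 + 300 = 1024 days (rest of 2005, 2006, to 27 October 2007 in 2007).
1024 ÷ 7 = 146 full weeks with remainder 2, so 146 more Thursdays after the first → 147.

147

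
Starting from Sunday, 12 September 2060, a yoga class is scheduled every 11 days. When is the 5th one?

The 5th occurrence is 4 intervals after the first: 4 × 11 = 44 days after 12 September 2060.
September has 30 days — 18 days to the end of September leaves 26.
26 days into October → 26 October 2060.

26 October 2060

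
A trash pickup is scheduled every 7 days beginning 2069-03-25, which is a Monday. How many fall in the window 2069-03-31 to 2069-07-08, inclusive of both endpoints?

15

Occurrences land 7·i days after 2069-03-25 for i = 0, 1, 2, …
2069-03-31 is 6 days after the start; 6 ÷ 7 = 0 remainder 6; since the remainder is 6, round up to i = 1. First occurrence in the window: #2 on 2069-04-01 (1×7 = 7 days in).
2069-07-08 is 105 days after the start; 105 ÷ 7 = 15 remainder 0. Last occurrence in the window: #16 on 2069-07-08.
Occurrences #2 through #16: 15 in total.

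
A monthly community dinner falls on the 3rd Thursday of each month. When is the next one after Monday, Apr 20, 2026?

Apr 2026 starts on a Wednesday; its first Thursday is the 2nd, so the 3rd Thursday is the 16th — Apr 16, 2026.
That is not after Apr 20, 2026, so look at May 2026.
May 2026 starts on a Friday; its first Thursday is the 7th, so the 3rd Thursday is the 21st — May 21, 2026.

May 21, 2026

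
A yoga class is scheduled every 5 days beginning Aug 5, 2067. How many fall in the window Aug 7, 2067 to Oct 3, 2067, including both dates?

11

Occurrences land 5·i days after Aug 5, 2067 for i = 0, 1, 2, …
Aug 7, 2067 is 2 days after the start; 2 ÷ 5 = 0 remainder 2; since the remainder is 2, round up to i = 1. First occurrence in the window: #2 on Aug 10, 2067 (1×5 = 5 days in).
Oct 3, 2067 is 59 days after the start; 59 ÷ 5 = 11 remainder 4. Last occurrence in the window: #12 on Sep 29, 2067.
Occurrences #2 through #12: 11 in total.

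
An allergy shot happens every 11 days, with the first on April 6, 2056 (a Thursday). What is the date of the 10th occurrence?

July 14, 2056

The 10th occurrence is 9 intervals after the first: 9 × 11 = 99 days after April 6, 2056.
April has 30 days — 24 days to the end of April leaves 75.
May has 31 days (44 left).
June has 30 days (14 left).
14 days into July → July 14, 2056.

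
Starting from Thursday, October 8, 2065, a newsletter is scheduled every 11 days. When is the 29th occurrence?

August 12, 2066

The 29th occurrence is 28 intervals after the first: 28 × 11 = 308 days after October 8, 2065.
October has 31 days — 23 days to the end of October leaves 285.
November has 30 days (255 left).
December has 31 days (224 left).
January has 31 days (193 left).
February has 28 days (165 left).
March has 31 days (134 left).
April has 30 days (104 left).
May has 31 days (73 left).
June has 30 days (43 left).
July has 31 days (12 left).
12 days into August → August 12, 2066.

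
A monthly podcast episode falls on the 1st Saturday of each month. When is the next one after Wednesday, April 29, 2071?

April 2071 starts on a Wednesday, so its 1st Saturday is April 4, 2071 (3 days in).
That is not after April 29, 2071, so look at May 2071.
May 2071 starts on a Friday, so its 1st Saturday is May 2, 2071 (1 day in).

May 2, 2071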